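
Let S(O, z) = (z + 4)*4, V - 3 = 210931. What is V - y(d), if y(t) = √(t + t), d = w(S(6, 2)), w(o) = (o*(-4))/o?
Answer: 210934 - 2*I*√2 ≈ 2.1093e+5 - 2.8284*I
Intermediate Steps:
V = 210934 (V = 3 + 210931 = 210934)
S(O, z) = 16 + 4*z (S(O, z) = (4 + z)*4 = 16 + 4*z)
w(o) = -4 (w(o) = (-4*o)/o = -4)
d = -4
y(t) = √2*√t (y(t) = √(2*t) = √2*√t)
V - y(d) = 210934 - √2*√(-4) = 210934 - √2*2*I = 210934 - 2*I*√2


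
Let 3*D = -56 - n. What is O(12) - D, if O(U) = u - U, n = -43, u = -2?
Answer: -29/3 ≈ -9.6667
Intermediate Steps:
O(U) = -2 - U
D = -13/3 (D = (-56 - 1*(-43))/3 = (-56 + 43)/3 = (⅓)*(-13) = -13/3 ≈ -4.3333)
O(12) - D = (-2 - 1*12) - 1*(-13/3) = (-2 - 12) + 13/3 = -14 + 13/3 = -29/3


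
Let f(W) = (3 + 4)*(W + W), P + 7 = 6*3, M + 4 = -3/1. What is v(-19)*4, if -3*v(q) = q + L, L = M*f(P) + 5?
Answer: 1456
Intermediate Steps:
M = -7 (M = -4 - 3/1 = -4 - 3*1 = -4 - 3 = -7)
P = 11 (P = -7 + 6*3 = -7 + 18 = 11)
f(W) = 14*W (f(W) = 7*(2*W) = 14*W)
L = -1073 (L = -98*11 + 5 = -7*154 + 5 = -1078 + 5 = -1073)
v(q) = 1073/3 - q/3 (v(q) = -(q - 1073)/3 = -(-1073 + q)/3 = 1073/3 - q/3)
v(-19)*4 = (1073/3 - ⅓*(-19))*4 = (1073/3 + 19/3)*4 = 364*4 = 1456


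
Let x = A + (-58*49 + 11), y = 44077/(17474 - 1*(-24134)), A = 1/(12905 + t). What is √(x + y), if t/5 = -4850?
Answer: I*√157644939178168736070/236021380 ≈ 53.197*I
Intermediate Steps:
t = -24250 (t = 5*(-4850) = -24250)
A = -1/11345 (A = 1/(12905 - 24250) = 1/(-11345) = -1/11345 ≈ -8.8145e-5)
y = 44077/41608 (y = 44077/(17474 + 24134) = 44077/41608 ≈ 1.0593)
x = -32117696/11345 (x = -1/11345 + (-58*49 + 11) = -1/11345 + (-2842 + 11) = -1/11345 - 2831 = -32117696/11345 ≈ -2831.0)
√(x + y) = √(-32117696/11345 + 44077/41608) = √(-1335853041603/472042760) = I*√157644939178168736070/236021380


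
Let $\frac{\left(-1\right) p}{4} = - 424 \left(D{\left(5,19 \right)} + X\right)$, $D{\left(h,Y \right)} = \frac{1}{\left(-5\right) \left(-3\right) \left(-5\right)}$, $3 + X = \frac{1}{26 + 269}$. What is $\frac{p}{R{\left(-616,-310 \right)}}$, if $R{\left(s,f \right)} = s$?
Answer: $\frac{2823628}{340725} \approx 8.2871$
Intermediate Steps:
$X = - \frac{884}{295}$ ($X = -3 + \frac{1}{26 + 269} = -3 + \frac{1}{295} = - \frac{884}{295} \approx -2.9966$)
$D{\left(h,Y \right)} = - \frac{1}{75}$ ($D{\left(h,Y \right)} = \frac{1}{15 \left(-5\right)} = \frac{1}{-75} = - \frac{1}{75}$)
$p = - \frac{22589024}{4425}$ ($p = - 4 \left(- 424 \left(- \frac{1}{75} - \frac{884}{295}\right)\right) = - 4 \left(\left(-424\right) \left(- \frac{13319}{4425}\right)\right) = \left(-4\right) \frac{5647256}{4425} = - \frac{22589024}{4425} \approx -5104.9$)
$\frac{p}{R{\left(-616,-310 \right)}} = - \frac{22589024}{4425 \left(-616\right)} = \left(- \frac{22589024}{4425}\right) \left(- \frac{1}{616}\right) = \frac{2823628}{340725}$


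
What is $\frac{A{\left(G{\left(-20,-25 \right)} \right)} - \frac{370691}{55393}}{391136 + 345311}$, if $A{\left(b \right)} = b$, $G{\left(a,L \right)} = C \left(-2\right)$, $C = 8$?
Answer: $- \frac{1256979}{40794008671} \approx -3.0813 \cdot 10^{-5}$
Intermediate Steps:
$G{\left(a,L \right)} = -16$ ($G{\left(a,L \right)} = 8 \left(-2\right) = -16$)
$\frac{A{\left(G{\left(-20,-25 \right)} \right)} - \frac{370691}{55393}}{391136 + 345311} = \frac{-16 - \frac{370691}{55393}}{391136 + 345311} = \frac{-16 - \frac{370691}{55393}}{736447} = \left(-16 - \frac{370691}{55393}\right) \frac{1}{736447} = \left(- \frac{1256979}{55393}\right) \frac{1}{736447} = - \frac{1256979}{40794008671}$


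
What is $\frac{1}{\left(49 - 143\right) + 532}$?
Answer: $\frac{1}{438} \approx 0.0022831$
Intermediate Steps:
$\frac{1}{\left(49 - 143\right) + 532} = \frac{1}{-94 + 532} = \frac{1}{438}$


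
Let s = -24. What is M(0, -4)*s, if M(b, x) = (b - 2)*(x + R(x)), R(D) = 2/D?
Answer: -216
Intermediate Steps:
M(b, x) = (-2 + b)*(x + 2/x) (M(b, x) = (b - 2)*(x + 2/x) = (-2 + b)*(x + 2/x))
M(0, -4)*s = ((-4 + 2*0 + (-4)**2*(-2 + 0))/(-4))*(-24) = -(-4 + 0 + 16*(-2))/4*(-24) = -(-4 + 0 - 32)/4*(-24) = -1/4*(-36)*(-24) = 9*(-24) = -216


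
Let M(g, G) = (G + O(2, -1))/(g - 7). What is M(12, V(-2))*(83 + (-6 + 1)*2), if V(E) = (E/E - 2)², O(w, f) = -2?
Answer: -73/5 ≈ -14.600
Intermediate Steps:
V(E) = 1 (V(E) = (1 - 2)² = (-1)² = 1)
M(g, G) = (-2 + G)/(-7 + g) (M(g, G) = (G - 2)/(g - 7) = (-2 + G)/(-7 + g))
M(12, V(-2))*(83 + (-6 + 1)*2) = ((-2 + 1)/(-7 + 12))*(83 + (-6 + 1)*2) = (-1/5)*(83 - 5*2) = ((⅕)*(-1))*(83 - 10) = -⅕*73 = -73/5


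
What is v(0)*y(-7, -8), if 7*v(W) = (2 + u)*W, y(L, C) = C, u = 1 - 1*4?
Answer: 0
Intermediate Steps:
u = -3 (u = 1 - 4 = -3)
v(W) = -W/7 (v(W) = ((2 - 3)*W)/7 = (-W)/7 = -W/7)
v(0)*y(-7, -8) = -⅐*0*(-8) = 0*(-8) = 0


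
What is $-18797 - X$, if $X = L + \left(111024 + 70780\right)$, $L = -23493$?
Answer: $-177108$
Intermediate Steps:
$X = 158311$ ($X = -23493 + \left(111024 + 70780\right) = -23493 + 181804 = 158311$)
$-18797 - X = -18797 - 158311 = -177108$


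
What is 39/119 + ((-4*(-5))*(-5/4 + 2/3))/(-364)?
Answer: 6679/18564 ≈ 0.35978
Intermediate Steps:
39/119 + ((-4*(-5))*(-5/4 + 2/3))/(-364) = 39*(1/119) + (20*(-5*¼ + 2*(⅓)))*(-1/364) = 39/119 + (20*(-5/4 + ⅔))*(-1/364) = 39/119 + (20*(-7/12))*(-1/364) = 39/119 - 35/3*(-1/364) = 39/119 + 5/156 = 6679/18564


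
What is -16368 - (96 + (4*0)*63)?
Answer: -16464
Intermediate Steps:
-16368 - (96 + (4*0)*63) = -16368 - (96 + 0*63) = -16368 - (96 + 0) = -16368 - 1*96 = -16368 - 96 = -16464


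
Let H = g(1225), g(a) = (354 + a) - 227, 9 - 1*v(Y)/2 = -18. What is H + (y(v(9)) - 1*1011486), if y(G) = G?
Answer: -1010080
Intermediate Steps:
v(Y) = 54 (v(Y) = 18 - 2*(-18) = 18 + 36 = 54)
g(a) = 127 + a
H = 1352 (H = 127 + 1225 = 1352)
H + (y(v(9)) - 1*1011486) = 1352 + (54 - 1*1011486) = 1352 + (54 - 1011486) = 1352 - 1011432 = -1010080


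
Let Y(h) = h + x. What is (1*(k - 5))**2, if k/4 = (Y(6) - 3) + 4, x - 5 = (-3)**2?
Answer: 6241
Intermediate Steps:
x = 14 (x = 5 + (-3)**2 = 5 + 9 = 14)
Y(h) = 14 + h (Y(h) = h + 14 = 14 + h)
k = 84 (k = 4*(((14 + 6) - 3) + 4) = 4*((20 - 3) + 4) = 4*(17 + 4) = 4*21 = 84)
(1*(k - 5))**2 = (1*(84 - 5))**2 = (1*79)**2 = 79**2 = 6241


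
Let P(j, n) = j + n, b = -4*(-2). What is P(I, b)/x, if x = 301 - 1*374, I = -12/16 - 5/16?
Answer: -111/1168 ≈ -0.095034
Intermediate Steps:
b = 8
I = -17/16 (I = -12*1/16 - 5*1/16 = -3/4 - 5/16 = -17/16 ≈ -1.0625)
x = -73 (x = 301 - 374 = -73)
P(I, b)/x = (-17/16 + 8)/(-73) = (111/16)*(-1/73) = -111/1168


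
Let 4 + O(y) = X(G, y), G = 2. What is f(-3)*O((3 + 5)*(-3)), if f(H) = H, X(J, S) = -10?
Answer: 42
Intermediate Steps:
O(y) = -14 (O(y) = -4 - 10 = -14)
f(-3)*O((3 + 5)*(-3)) = -3*(-14) = 42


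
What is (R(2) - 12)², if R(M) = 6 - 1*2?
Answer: 64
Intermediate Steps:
R(M) = 4 (R(M) = 6 - 2 = 4)
(R(2) - 12)² = (4 - 12)² = (-8)² = 64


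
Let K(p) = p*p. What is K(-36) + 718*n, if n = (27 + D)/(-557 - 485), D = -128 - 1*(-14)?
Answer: 706449/521 ≈ 1355.9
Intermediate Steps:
D = -114 (D = -128 + 14 = -114)
K(p) = p²
n = 87/1042 (n = (27 - 114)/(-557 - 485) = -87/(-1042) = -87*(-1/1042) = 87/1042 ≈ 0.083493)
K(-36) + 718*n = (-36)² + 718*(87/1042) = 1296 + 31233/521 = 706449/521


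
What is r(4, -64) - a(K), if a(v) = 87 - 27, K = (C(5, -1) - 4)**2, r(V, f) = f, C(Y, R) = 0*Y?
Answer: -124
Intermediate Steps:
C(Y, R) = 0
K = 16 (K = (0 - 4)**2 = (-4)**2 = 16)
a(v) = 60
r(4, -64) - a(K) = -64 - 1*60 = -64 - 60 = -124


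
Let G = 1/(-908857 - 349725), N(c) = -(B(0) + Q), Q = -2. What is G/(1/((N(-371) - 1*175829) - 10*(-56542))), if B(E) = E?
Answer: -389593/1258582 ≈ -0.30955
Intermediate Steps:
N(c) = 2 (N(c) = -(0 - 2) = -1*(-2) = 2)
G = -1/1258582 (G = 1/(-1258582) = -1/1258582 ≈ -7.9454e-7)
G/(1/((N(-371) - 1*175829) - 10*(-56542))) = -(21747/48407 - 175829/1258582) = -1/(1258582*(1/((2 - 175829) + 565420))) = -1/(1258582*(1/(-175827 + 565420))) = -1/(1258582*(1/389593)) = -1/(1258582*1/389593) = -1/1258582*389593 = -389593/1258582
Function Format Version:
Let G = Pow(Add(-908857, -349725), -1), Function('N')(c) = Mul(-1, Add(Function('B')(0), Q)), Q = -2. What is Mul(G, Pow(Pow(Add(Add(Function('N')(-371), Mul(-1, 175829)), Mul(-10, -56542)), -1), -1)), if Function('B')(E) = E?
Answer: Rational(-389593, 1258582) ≈ -0.30955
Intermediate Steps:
Function('N')(c) = 2 (Function('N')(c) = Mul(-1, Add(0, -2)) = Mul(-1, -2) = 2)
G = Rational(-1, 1258582) (G = Pow(-1258582, -1) = Rational(-1, 1258582) ≈ -7.9454e-7)
Mul(G, Pow(Pow(Add(Add(Function('N')(-371), Mul(-1, 175829)), Mul(-10, -56542)), -1), -1)) = Mul(Rational(-1, 1258582), Pow(Pow(Add(Add(2, Mul(-1, 175829)), Mul(-10, -56542)), -1), -1)) = Mul(Rational(-1, 1258582), Pow(Pow(Add(Add(2, -175829), 565420), -1), -1)) = Mul(Rational(-1, 1258582), Pow(Pow(Add(-175827, 565420), -1), -1)) = Mul(Rational(-1, 1258582), Pow(Pow(389593, -1), -1)) = Mul(Rational(-1, 1258582), Pow(Rational(1, 389593), -1)) = Mul(Rational(-1, 1258582), 389593) = Rational(-389593, 1258582)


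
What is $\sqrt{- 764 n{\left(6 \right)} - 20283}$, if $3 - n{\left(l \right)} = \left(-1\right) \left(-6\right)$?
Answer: $3 i \sqrt{1999} \approx 134.13 i$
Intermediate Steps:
$n{\left(l \right)} = -3$ ($n{\left(l \right)} = 3 - \left(-1\right) \left(-6\right) = 3 - 6 = -3$)
$\sqrt{- 764 n{\left(6 \right)} - 20283} = \sqrt{\left(-764\right) \left(-3\right) - 20283} = \sqrt{2292 - 20283} = \sqrt{-17991} = 3 i \sqrt{1999}$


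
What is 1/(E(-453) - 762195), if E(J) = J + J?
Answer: -1/763101 ≈ -1.3104e-6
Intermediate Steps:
E(J) = 2*J
1/(E(-453) - 762195) = 1/(2*(-453) - 762195) = 1/(-906 - 762195) = 1/(-763101) = -1/763101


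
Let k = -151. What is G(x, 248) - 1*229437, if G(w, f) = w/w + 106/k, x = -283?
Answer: -34644942/151 ≈ -2.2944e+5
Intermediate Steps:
G(w, f) = 45/151 (G(w, f) = w/w + 106/(-151) = 1 + 106*(-1/151) = 1 - 106/151 = 45/151)
G(x, 248) - 1*229437 = 45/151 - 1*229437 = 45/151 - 229437 = -34644942/151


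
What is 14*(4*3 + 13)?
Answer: 350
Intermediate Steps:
14*(4*3 + 13) = 14*(12 + 13) = 14*25 = 350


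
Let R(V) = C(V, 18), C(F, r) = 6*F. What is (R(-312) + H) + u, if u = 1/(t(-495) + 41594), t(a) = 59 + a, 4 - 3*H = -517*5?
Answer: -41528421/41158 ≈ -1009.0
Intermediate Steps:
H = 863 (H = 4/3 - (-517)*5/3 = 4/3 - ⅓*(-2585) = 4/3 + 2585/3 = 863)
R(V) = 6*V
u = 1/41158 (u = 1/((59 - 495) + 41594) = 1/(-436 + 41594) = 1/41158 ≈ 2.4297e-5)
(R(-312) + H) + u = (6*(-312) + 863) + 1/41158 = (-1872 + 863) + 1/41158 = -1009 + 1/41158 = -41528421/41158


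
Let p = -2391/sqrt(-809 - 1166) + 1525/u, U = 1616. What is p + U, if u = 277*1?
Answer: 449157/277 + 2391*I*sqrt(79)/395 ≈ 1621.5 + 53.802*I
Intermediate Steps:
u = 277
p = 1525/277 + 2391*I*sqrt(79)/395 (p = -2391/sqrt(-809 - 1166) + 1525/277 = -2391*(-I*sqrt(79)/395) + 1525*(1/277) = -2391*(-I*sqrt(79)/395) + 1525/277 = -(-2391)*I*sqrt(79)/395 + 1525/277 = 2391*I*sqrt(79)/395 + 1525/277 = 1525/277 + 2391*I*sqrt(79)/395 ≈ 5.5054 + 53.802*I)
p + U = (1525/277 + 2391*I*sqrt(79)/395) + 1616 = 449157/277 + 2391*I*sqrt(79)/395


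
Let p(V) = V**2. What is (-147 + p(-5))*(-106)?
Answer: 12932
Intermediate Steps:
(-147 + p(-5))*(-106) = (-147 + (-5)**2)*(-106) = (-147 + 25)*(-106) = -122*(-106) = 12932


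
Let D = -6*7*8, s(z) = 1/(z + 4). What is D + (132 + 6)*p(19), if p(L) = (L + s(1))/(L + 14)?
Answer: -14064/55 ≈ -255.71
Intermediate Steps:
s(z) = 1/(4 + z)
D = -336 (D = -42*8 = -336)
p(L) = (1/5 + L)/(14 + L) (p(L) = (L + 1/(4 + 1))/(L + 14) = (L + 1/5)/(14 + L) = (1/5 + L)/(14 + L))
D + (132 + 6)*p(19) = -336 + (132 + 6)*((1/5 + 19)/(14 + 19)) = -336 + 138*((96/5)/33) = -336 + 138*((1/33)*(96/5)) = -336 + 138*(32/55) = -336 + 4416/55 = -14064/55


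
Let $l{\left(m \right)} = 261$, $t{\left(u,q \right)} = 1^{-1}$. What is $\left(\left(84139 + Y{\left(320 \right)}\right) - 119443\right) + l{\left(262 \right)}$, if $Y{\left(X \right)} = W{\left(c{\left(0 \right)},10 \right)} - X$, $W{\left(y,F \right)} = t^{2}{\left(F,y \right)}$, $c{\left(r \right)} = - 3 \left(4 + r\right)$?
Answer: $-35362$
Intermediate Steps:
$t{\left(u,q \right)} = 1$
$c{\left(r \right)} = -12 - 3 r$
$W{\left(y,F \right)} = 1$ ($W{\left(y,F \right)} = 1^{2} = 1$)
$Y{\left(X \right)} = 1 - X$
$\left(\left(84139 + Y{\left(320 \right)}\right) - 119443\right) + l{\left(262 \right)} = \left(\left(84139 + \left(1 - 320\right)\right) - 119443\right) + 261 = \left(\left(84139 - 319\right) - 119443\right) + 261 = \left(83820 - 119443\right) + 261 = -35623 + 261 = -35362$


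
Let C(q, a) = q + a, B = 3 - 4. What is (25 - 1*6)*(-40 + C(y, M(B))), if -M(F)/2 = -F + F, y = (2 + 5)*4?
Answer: -228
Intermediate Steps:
y = 28 (y = 7*4 = 28)
B = -1
M(F) = 0 (M(F) = -2*(-F + F) = -2*0 = 0)
C(q, a) = a + q
(25 - 1*6)*(-40 + C(y, M(B))) = (25 - 1*6)*(-40 + (0 + 28)) = (25 - 6)*(-40 + 28) = 19*(-12) = -228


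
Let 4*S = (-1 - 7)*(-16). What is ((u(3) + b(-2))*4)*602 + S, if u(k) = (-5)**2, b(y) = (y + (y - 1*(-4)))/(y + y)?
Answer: 60232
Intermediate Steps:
b(y) = (4 + 2*y)/(2*y) (b(y) = (y + (y + 4))/((2*y)) = (y + (4 + y))*(1/(2*y)) = (4 + 2*y)*(1/(2*y)) = (4 + 2*y)/(2*y))
S = 32 (S = ((-1 - 7)*(-16))/4 = (-8*(-16))/4 = (1/4)*128 = 32)
u(k) = 25
((u(3) + b(-2))*4)*602 + S = ((25 + (2 - 2)/(-2))*4)*602 + 32 = ((25 - 1/2*0)*4)*602 + 32 = ((25 + 0)*4)*602 + 32 = (25*4)*602 + 32 = 100*602 + 32 = 60200 + 32 = 60232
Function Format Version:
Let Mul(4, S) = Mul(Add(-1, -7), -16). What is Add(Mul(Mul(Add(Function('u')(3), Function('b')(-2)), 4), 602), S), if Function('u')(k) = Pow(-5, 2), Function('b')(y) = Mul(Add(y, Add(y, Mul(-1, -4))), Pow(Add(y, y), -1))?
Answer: 60232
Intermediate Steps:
Function('b')(y) = Mul(Rational(1, 2), Pow(y, -1), Add(4, Mul(2, y))) (Function('b')(y) = Mul(Add(y, Add(y, 4)), Pow(Mul(2, y), -1)) = Mul(Add(y, Add(4, y)), Mul(Rational(1, 2), Pow(y, -1))) = Mul(Add(4, Mul(2, y)), Mul(Rational(1, 2), Pow(y, -1))) = Mul(Rational(1, 2), Pow(y, -1), Add(4, Mul(2, y))))
S = 32 (S = Mul(Rational(1, 4), Mul(Add(-1, -7), -16)) = Mul(Rational(1, 4), Mul(-8, -16)) = Mul(Rational(1, 4), 128) = 32)
Function('u')(k) = 25
Add(Mul(Mul(Add(Function('u')(3), Function('b')(-2)), 4), 602), S) = Add(Mul(Mul(Add(25, Mul(Pow(-2, -1), Add(2, -2))), 4), 602), 32) = Add(Mul(Mul(Add(25, Mul(Rational(-1, 2), 0)), 4), 602), 32) = Add(Mul(Mul(Add(25, 0), 4), 602), 32) = Add(Mul(Mul(25, 4), 602), 32) = Add(Mul(100, 602), 32) = Add(60200, 32) = 60232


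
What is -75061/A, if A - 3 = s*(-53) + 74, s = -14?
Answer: -10723/117 ≈ -91.650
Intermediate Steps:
A = 819 (A = 3 + (-14*(-53) + 74) = 3 + (742 + 74) = 3 + 816 = 819)
-75061/A = -75061/819 = -75061*1/819 = -10723/117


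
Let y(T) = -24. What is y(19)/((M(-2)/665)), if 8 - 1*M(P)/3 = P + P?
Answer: -1330/3 ≈ -443.33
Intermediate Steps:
M(P) = 24 - 6*P (M(P) = 24 - 3*(P + P) = 24 - 6*P)
y(19)/((M(-2)/665)) = -24*665/(24 - 6*(-2)) = -24*665/(24 + 12) = -24/(36*(1/665)) = -24/36/665 = -24*665/36 = -1330/3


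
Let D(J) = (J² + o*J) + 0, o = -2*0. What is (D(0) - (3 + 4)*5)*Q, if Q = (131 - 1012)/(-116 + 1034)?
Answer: 30835/918 ≈ 33.589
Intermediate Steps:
o = 0
D(J) = J² (D(J) = (J² + 0*J) + 0 = (J² + 0) + 0 = J² + 0 = J²)
Q = -881/918 ≈ -0.95969
(D(0) - (3 + 4)*5)*Q = (0² - (3 + 4)*5)*(-881/918) = (0 - 7*5)*(-881/918) = (0 - 1*35)*(-881/918) = (0 - 35)*(-881/918) = -35*(-881/918) = 30835/918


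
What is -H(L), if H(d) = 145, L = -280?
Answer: -145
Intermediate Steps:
-H(L) = -1*145 = -145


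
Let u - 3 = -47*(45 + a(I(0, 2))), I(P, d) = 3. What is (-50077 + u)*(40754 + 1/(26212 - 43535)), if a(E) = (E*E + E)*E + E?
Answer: -38138534807902/17323 ≈ -2.2016e+9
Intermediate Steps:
a(E) = E + E*(E + E**2) (a(E) = (E**2 + E)*E + E = (E + E**2)*E + E = E*(E + E**2) + E = E + E*(E + E**2))
u = -3945 (u = 3 - 47*(45 + 3*(1 + 3 + 3**2)) = 3 - 47*(45 + 3*(1 + 3 + 9)) = 3 - 47*(45 + 3*13) = 3 - 47*(45 + 39) = 3 - 47*84 = 3 - 3948 = -3945)
(-50077 + u)*(40754 + 1/(26212 - 43535)) = (-50077 - 3945)*(40754 + 1/(26212 - 43535)) = -54022*(40754 + 1/(-17323)) = -54022*(40754 - 1/17323) = -54022*705981541/17323 = -38138534807902/17323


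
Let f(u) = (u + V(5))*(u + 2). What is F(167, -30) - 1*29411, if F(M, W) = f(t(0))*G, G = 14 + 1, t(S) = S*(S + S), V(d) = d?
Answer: -29261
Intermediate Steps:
t(S) = 2*S² (t(S) = S*(2*S) = 2*S²)
f(u) = (2 + u)*(5 + u) (f(u) = (u + 5)*(u + 2) = (5 + u)*(2 + u) = (2 + u)*(5 + u))
G = 15
F(M, W) = 150 (F(M, W) = (10 + (2*0²)² + 7*(2*0²))*15 = (10 + (2*0)² + 7*(2*0))*15 = (10 + 0² + 7*0)*15 = (10 + 0 + 0)*15 = 10*15 = 150)
F(167, -30) - 1*29411 = 150 - 1*29411 = 150 - 29411 = -29261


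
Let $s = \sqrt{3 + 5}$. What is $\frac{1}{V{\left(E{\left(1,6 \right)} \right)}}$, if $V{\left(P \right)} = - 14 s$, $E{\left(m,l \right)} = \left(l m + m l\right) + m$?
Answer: $- \frac{\sqrt{2}}{56} \approx -0.025254$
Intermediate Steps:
$s = 2 \sqrt{2}$ ($s = \sqrt{8} = 2 \sqrt{2} \approx 2.8284$)
$E{\left(m,l \right)} = m + 2 l m$ ($E{\left(m,l \right)} = \left(l m + l m\right) + m = 2 l m + m = m + 2 l m$)
$V{\left(P \right)} = - 28 \sqrt{2}$ ($V{\left(P \right)} = - 14 \cdot 2 \sqrt{2} = - 28 \sqrt{2}$)
$\frac{1}{V{\left(E{\left(1,6 \right)} \right)}} = \frac{1}{\left(-28\right) \sqrt{2}} = - \frac{\sqrt{2}}{56}$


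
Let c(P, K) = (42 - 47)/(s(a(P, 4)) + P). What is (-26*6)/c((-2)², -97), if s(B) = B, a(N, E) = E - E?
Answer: 624/5 ≈ 124.80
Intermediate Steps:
a(N, E) = 0
c(P, K) = -5/P (c(P, K) = (42 - 47)/(0 + P) = -5/P)
(-26*6)/c((-2)², -97) = (-26*6)/((-5/((-2)²))) = -156/((-5/4)) = -156/((-5*¼)) = -156/(-5/4) = -156*(-⅘) = 624/5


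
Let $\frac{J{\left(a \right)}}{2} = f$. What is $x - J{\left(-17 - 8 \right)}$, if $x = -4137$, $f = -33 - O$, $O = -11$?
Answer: $-4093$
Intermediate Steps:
$f = -22$ ($f = -33 - -11 = -33 + 11 = -22$)
$J{\left(a \right)} = -44$ ($J{\left(a \right)} = 2 \left(-22\right) = -44$)
$x - J{\left(-17 - 8 \right)} = -4137 - -44 = -4137 + 44 = -4093$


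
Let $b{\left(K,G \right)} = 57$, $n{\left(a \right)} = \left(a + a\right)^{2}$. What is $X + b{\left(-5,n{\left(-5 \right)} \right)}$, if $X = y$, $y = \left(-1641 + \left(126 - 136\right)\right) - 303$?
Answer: $-1897$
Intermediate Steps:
$n{\left(a \right)} = 4 a^{2}$ ($n{\left(a \right)} = \left(2 a\right)^{2} = 4 a^{2}$)
$y = -1954$ ($y = \left(-1641 - 10\right) - 303 = -1651 - 303 = -1954$)
$X = -1954$
$X + b{\left(-5,n{\left(-5 \right)} \right)} = -1954 + 57 = -1897$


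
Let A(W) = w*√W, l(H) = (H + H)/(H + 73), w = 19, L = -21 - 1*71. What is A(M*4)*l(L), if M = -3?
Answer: 368*I*√3 ≈ 637.39*I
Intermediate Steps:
L = -92 (L = -21 - 71 = -92)
l(H) = 2*H/(73 + H) (l(H) = (2*H)/(73 + H) = 2*H/(73 + H))
A(W) = 19*√W
A(M*4)*l(L) = (19*√(-3*4))*(2*(-92)/(73 - 92)) = (19*√(-12))*(2*(-92)/(-19)) = (19*(2*I*√3))*(2*(-92)*(-1/19)) = (38*I*√3)*(184/19) = 368*I*√3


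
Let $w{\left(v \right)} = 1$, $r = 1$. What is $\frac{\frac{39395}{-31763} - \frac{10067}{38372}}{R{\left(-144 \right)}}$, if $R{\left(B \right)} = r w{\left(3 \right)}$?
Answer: $- \frac{1831423061}{1218809836} \approx -1.5026$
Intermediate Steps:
$R{\left(B \right)} = 1$ ($R{\left(B \right)} = 1 \cdot 1 = 1$)
$\frac{\frac{39395}{-31763} - \frac{10067}{38372}}{R{\left(-144 \right)}} = \frac{\frac{39395}{-31763} - \frac{10067}{38372}}{1} = \left(39395 \left(- \frac{1}{31763}\right) - \frac{10067}{38372}\right) 1 = \left(- \frac{39395}{31763} - \frac{10067}{38372}\right) 1 = \left(- \frac{1831423061}{1218809836}\right) 1 = - \frac{1831423061}{1218809836}$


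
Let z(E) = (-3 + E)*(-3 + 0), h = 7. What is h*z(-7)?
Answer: 210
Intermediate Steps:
z(E) = 9 - 3*E (z(E) = (-3 + E)*(-3) = 9 - 3*E)
h*z(-7) = 7*(9 - 3*(-7)) = 7*(9 + 21) = 7*30 = 210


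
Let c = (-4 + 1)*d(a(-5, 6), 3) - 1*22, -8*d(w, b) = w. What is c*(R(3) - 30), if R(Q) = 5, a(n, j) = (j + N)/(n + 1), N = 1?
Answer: 18125/32 ≈ 566.41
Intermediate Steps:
a(n, j) = (1 + j)/(1 + n) (a(n, j) = (j + 1)/(n + 1) = (1 + j)/(1 + n))
d(w, b) = -w/8
c = -725/32 (c = (-4 + 1)*(-(1 + 6)/(8*(1 - 5))) - 1*22 = -(-3)*7/(-4)/8 - 22 = -(-3)*(-¼*7)/8 - 22 = -(-3)*(-7)/(8*4) - 22 = -3*7/32 - 22 = -21/32 - 22 = -725/32 ≈ -22.656)
c*(R(3) - 30) = -725*(5 - 30)/32 = -725/32*(-25) = 18125/32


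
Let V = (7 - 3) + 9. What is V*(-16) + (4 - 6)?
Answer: -210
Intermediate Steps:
V = 13 (V = 4 + 9 = 13)
V*(-16) + (4 - 6) = 13*(-16) + (4 - 6) = -208 - 2 = -210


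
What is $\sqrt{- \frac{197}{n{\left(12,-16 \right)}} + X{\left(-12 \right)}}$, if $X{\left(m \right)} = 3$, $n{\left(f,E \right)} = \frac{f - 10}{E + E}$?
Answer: $\sqrt{3155} \approx 56.169$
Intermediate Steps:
$n{\left(f,E \right)} = \frac{-10 + f}{2 E}$
$\sqrt{- \frac{197}{n{\left(12,-16 \right)}} + X{\left(-12 \right)}} = \sqrt{- \frac{197}{\frac{1}{2} \frac{1}{-16} \left(-10 + 12\right)} + 3} = \sqrt{- \frac{197}{\frac{1}{2} \left(- \frac{1}{16}\right) 2} + 3} = \sqrt{- \frac{197}{- \frac{1}{16}} + 3} = \sqrt{\left(-197\right) \left(-16\right) + 3} = \sqrt{3152 + 3} = \sqrt{3155}$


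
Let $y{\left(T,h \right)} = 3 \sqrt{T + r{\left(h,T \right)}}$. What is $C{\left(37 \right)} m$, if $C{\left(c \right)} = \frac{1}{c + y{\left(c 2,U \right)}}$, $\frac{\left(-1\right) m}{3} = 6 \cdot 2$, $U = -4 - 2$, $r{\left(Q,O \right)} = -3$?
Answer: $- \frac{666}{365} + \frac{54 \sqrt{71}}{365} \approx -0.57805$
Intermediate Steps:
$U = -6$ ($U = -4 - 2 = -6$)
$m = -36$ ($m = - 3 \cdot 6 \cdot 2 = \left(-3\right) 12 = -36$)
$y{\left(T,h \right)} = 3 \sqrt{-3 + T}$ ($y{\left(T,h \right)} = 3 \sqrt{T - 3} = 3 \sqrt{-3 + T}$)
$C{\left(c \right)} = \frac{1}{c + 3 \sqrt{-3 + 2 c}}$ ($C{\left(c \right)} = \frac{1}{c + 3 \sqrt{-3 + c 2}} = \frac{1}{c + 3 \sqrt{-3 + 2 c}}$)
$C{\left(37 \right)} m = \frac{1}{37 + 3 \sqrt{-3 + 2 \cdot 37}} \left(-36\right) = \frac{1}{37 + 3 \sqrt{-3 + 74}} \left(-36\right) = \frac{1}{37 + 3 \sqrt{71}} \left(-36\right) = - \frac{36}{37 + 3 \sqrt{71}}$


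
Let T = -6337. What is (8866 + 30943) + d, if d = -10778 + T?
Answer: 22694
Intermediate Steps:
d = -17115 (d = -10778 - 6337 = -17115)
(8866 + 30943) + d = (8866 + 30943) - 17115 = 39809 - 17115 = 22694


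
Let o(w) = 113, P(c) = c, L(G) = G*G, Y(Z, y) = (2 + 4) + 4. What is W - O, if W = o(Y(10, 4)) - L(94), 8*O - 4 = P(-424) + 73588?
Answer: -17869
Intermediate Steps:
Y(Z, y) = 10 (Y(Z, y) = 6 + 4 = 10)
L(G) = G²
O = 9146 (O = ½ + (-424 + 73588)/8 = ½ + (⅛)*73164 = ½ + 18291/2 = 9146)
W = -8723 (W = 113 - 1*94² = 113 - 1*8836 = 113 - 8836 = -8723)
W - O = -8723 - 1*9146 = -8723 - 9146 = -17869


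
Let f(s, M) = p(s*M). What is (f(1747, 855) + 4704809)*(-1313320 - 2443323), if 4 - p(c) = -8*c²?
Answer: -67051433357314356159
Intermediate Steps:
p(c) = 4 + 8*c² (p(c) = 4 - (-8)*c² = 4 + 8*c²)
f(s, M) = 4 + 8*M²*s² (f(s, M) = 4 + 8*(s*M)² = 4 + 8*(M*s)² = 4 + 8*(M²*s²) = 4 + 8*M²*s²)
(f(1747, 855) + 4704809)*(-1313320 - 2443323) = ((4 + 8*855²*1747²) + 4704809)*(-1313320 - 2443323) = ((4 + 8*731025*3052009) + 4704809)*(-3756643) = ((4 + 17848759033800) + 4704809)*(-3756643) = (17848759033804 + 4704809)*(-3756643) = 17848763738613*(-3756643) = -67051433357314356159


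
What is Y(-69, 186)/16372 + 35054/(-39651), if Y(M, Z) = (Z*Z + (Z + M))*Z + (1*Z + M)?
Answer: 255442095397/649166172 ≈ 393.49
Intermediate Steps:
Y(M, Z) = M + Z + Z*(M + Z + Z**2) (Y(M, Z) = (Z**2 + (M + Z))*Z + (Z + M) = (M + Z + Z**2)*Z + (M + Z) = Z*(M + Z + Z**2) + (M + Z) = M + Z + Z*(M + Z + Z**2))
Y(-69, 186)/16372 + 35054/(-39651) = (-69 + 186 + 186**2 + 186**3 - 69*186)/16372 + 35054/(-39651) = (-69 + 186 + 34596 + 6434856 - 12834)*(1/16372) + 35054*(-1/39651) = 6456735*(1/16372) - 35054/39651 = 6456735/16372 - 35054/39651 = 255442095397/649166172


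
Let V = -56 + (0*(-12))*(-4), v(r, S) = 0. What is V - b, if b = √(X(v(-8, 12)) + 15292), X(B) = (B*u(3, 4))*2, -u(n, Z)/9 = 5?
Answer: -56 - 2*√3823 ≈ -179.66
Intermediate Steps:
u(n, Z) = -45 (u(n, Z) = -9*5 = -45)
X(B) = -90*B (X(B) = (B*(-45))*2 = -45*B*2 = -90*B)
V = -56 (V = -56 + 0*(-4) = -56 + 0 = -56)
b = 2*√3823 (b = √(-90*0 + 15292) = √(0 + 15292) = √15292 = 2*√3823 ≈ 123.66)
V - b = -56 - 2*√3823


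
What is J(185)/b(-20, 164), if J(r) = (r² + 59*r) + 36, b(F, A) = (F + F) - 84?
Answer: -11294/31 ≈ -364.32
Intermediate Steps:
b(F, A) = -84 + 2*F (b(F, A) = 2*F - 84 = -84 + 2*F)
J(r) = 36 + r² + 59*r
J(185)/b(-20, 164) = (36 + 185² + 59*185)/(-84 + 2*(-20)) = (36 + 34225 + 10915)/(-84 - 40) = 45176/(-124) = 45176*(-1/124) = -11294/31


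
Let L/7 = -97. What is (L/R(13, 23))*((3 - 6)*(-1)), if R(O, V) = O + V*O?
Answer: -679/104 ≈ -6.5288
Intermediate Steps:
L = -679 (L = 7*(-97) = -679)
R(O, V) = O + O*V
(L/R(13, 23))*((3 - 6)*(-1)) = (-679*1/(13*(1 + 23)))*((3 - 6)*(-1)) = (-679/(13*24))*(-3*(-1)) = -679/312*3 = -679/104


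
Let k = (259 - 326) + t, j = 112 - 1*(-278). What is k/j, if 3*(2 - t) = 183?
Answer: -21/65 ≈ -0.32308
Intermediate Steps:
j = 390 (j = 112 + 278 = 390)
t = -59 (t = 2 - 1/3*183 = 2 - 61 = -59)
k = -126 (k = (259 - 326) - 59 = -67 - 59 = -126)
k/j = -126/390 = -126*1/390 = -21/65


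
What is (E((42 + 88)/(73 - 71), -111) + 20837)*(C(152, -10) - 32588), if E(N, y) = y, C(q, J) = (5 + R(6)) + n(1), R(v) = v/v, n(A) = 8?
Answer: -675128724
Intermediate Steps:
R(v) = 1
C(q, J) = 14 (C(q, J) = (5 + 1) + 8 = 6 + 8 = 14)
(E((42 + 88)/(73 - 71), -111) + 20837)*(C(152, -10) - 32588) = (-111 + 20837)*(14 - 32588) = 20726*(-32574) = -675128724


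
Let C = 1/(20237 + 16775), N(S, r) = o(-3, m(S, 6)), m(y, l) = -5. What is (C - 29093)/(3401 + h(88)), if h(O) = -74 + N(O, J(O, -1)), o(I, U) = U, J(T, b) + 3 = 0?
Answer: -1076790115/122953864 ≈ -8.7577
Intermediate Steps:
J(T, b) = -3 (J(T, b) = -3 + 0 = -3)
N(S, r) = -5
h(O) = -79 (h(O) = -74 - 5 = -79)
C = 1/37012 ≈ 2.7018e-5
(C - 29093)/(3401 + h(88)) = (1/37012 - 29093)/(3401 - 79) = -1076790115/37012/3322 = -1076790115/37012*1/3322 = -1076790115/122953864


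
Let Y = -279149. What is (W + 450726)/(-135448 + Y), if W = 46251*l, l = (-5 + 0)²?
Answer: -535667/138199 ≈ -3.8761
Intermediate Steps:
l = 25 (l = (-5)² = 25)
W = 1156275 (W = 46251*25 = 1156275)
(W + 450726)/(-135448 + Y) = (1156275 + 450726)/(-135448 - 279149) = 1607001/(-414597) = 1607001*(-1/414597) = -535667/138199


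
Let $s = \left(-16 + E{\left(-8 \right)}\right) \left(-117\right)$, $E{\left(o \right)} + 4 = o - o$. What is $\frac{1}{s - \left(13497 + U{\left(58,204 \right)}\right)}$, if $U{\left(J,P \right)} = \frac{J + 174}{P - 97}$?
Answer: $- \frac{107}{1194031} \approx -8.9612 \cdot 10^{-5}$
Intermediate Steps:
$U{\left(J,P \right)} = \frac{174 + J}{-97 + P}$
$E{\left(o \right)} = -4$ ($E{\left(o \right)} = -4 + \left(o - o\right) = -4 + 0 = -4$)
$s = 2340$ ($s = \left(-16 - 4\right) \left(-117\right) = \left(-20\right) \left(-117\right) = 2340$)
$\frac{1}{s - \left(13497 + U{\left(58,204 \right)}\right)} = \frac{1}{2340 - \left(13497 + \frac{174 + 58}{-97 + 204}\right)} = \frac{1}{2340 - \left(13497 + \frac{1}{107} \cdot 232\right)} = \frac{1}{2340 - \frac{1444411}{107}} = \frac{1}{- \frac{1194031}{107}} = - \frac{107}{1194031}$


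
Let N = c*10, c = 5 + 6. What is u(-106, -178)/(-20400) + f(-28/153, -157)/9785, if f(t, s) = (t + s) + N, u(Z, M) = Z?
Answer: 22403/59884200 ≈ 0.00037411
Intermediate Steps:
c = 11
N = 110 (N = 11*10 = 110)
f(t, s) = 110 + s + t (f(t, s) = (t + s) + 110 = (s + t) + 110 = 110 + s + t)
u(-106, -178)/(-20400) + f(-28/153, -157)/9785 = -106/(-20400) + (110 - 157 - 28/153)/9785 = -106*(-1/20400) + (110 - 157 - 28*1/153)*(1/9785) = 53/10200 + (110 - 157 - 28/153)*(1/9785) = 53/10200 - 7219/153*1/9785 = 53/10200 - 7219/1497105 = 22403/59884200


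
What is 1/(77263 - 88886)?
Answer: -1/11623 ≈ -8.6036e-5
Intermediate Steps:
1/(77263 - 88886) = 1/(-11623) = -1/11623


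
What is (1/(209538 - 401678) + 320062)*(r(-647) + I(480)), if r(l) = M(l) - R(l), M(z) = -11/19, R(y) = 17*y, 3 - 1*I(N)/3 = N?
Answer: 11178933927501299/3650660 ≈ 3.0622e+9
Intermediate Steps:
I(N) = 9 - 3*N
M(z) = -11/19 (M(z) = -11*1/19 = -11/19)
r(l) = -11/19 - 17*l
(1/(209538 - 401678) + 320062)*(r(-647) + I(480)) = (1/(209538 - 401678) + 320062)*((-11/19 - 17*(-647)) + (9 - 3*480)) = (1/(-192140) + 320062)*((-11/19 + 10999) + (9 - 1440)) = (-1/192140 + 320062)*(208970/19 - 1431) = (61496712679/192140)*(181781/19) = 11178933927501299/3650660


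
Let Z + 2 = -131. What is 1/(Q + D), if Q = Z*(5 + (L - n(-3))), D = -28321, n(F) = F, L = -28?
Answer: -1/25661 ≈ -3.8970e-5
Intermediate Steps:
Z = -133 (Z = -2 - 131 = -133)
Q = 2660 (Q = -133*(5 + (-28 - 1*(-3))) = -133*(5 + (-28 + 3)) = -133*(5 - 25) = -133*(-20) = 2660)
1/(Q + D) = 1/(2660 - 28321) = 1/(-25661) = -1/25661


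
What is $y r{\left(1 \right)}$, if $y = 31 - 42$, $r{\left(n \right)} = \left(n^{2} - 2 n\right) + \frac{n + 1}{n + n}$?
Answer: $0$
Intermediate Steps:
$r{\left(n \right)} = n^{2} - 2 n + \frac{1 + n}{2 n}$ ($r{\left(n \right)} = \left(n^{2} - 2 n\right) + \frac{1 + n}{2 n} = n^{2} - 2 n + \frac{1 + n}{2 n}$)
$y = -11$
$y r{\left(1 \right)} = - 11 \left(\frac{1}{2} + 1^{2} + \frac{1}{2 \cdot 1} - 2\right) = - 11 \left(\frac{1}{2} + 1 + \frac{1}{2} \cdot 1 - 2\right) = - 11 \left(\frac{1}{2} + 1 + \frac{1}{2} - 2\right) = \left(-11\right) 0 = 0$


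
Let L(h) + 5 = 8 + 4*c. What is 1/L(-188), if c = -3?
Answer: -⅑ ≈ -0.11111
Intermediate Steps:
L(h) = -9 (L(h) = -5 + (8 + 4*(-3)) = -5 + (8 - 12) = -5 - 4 = -9)
1/L(-188) = 1/(-9) = -⅑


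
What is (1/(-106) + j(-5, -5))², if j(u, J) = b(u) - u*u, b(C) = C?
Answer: 10118761/11236 ≈ 900.57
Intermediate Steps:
j(u, J) = u - u² (j(u, J) = u - u*u = u - u²)
(1/(-106) + j(-5, -5))² = (1/(-106) - 5*(1 - 1*(-5)))² = (-1/106 - 5*(1 + 5))² = (-1/106 - 5*6)² = (-1/106 - 30)² = (-3181/106)² = 10118761/11236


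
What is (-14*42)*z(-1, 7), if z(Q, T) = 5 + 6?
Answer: -6468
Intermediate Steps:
z(Q, T) = 11
(-14*42)*z(-1, 7) = -14*42*11 = -588*11 = -6468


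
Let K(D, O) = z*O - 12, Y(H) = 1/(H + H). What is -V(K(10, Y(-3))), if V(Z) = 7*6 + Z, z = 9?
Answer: -57/2 ≈ -28.500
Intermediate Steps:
Y(H) = 1/(2*H)
K(D, O) = -12 + 9*O (K(D, O) = 9*O - 12 = -12 + 9*O)
V(Z) = 42 + Z
-V(K(10, Y(-3))) = -(42 + (-12 + 9*((½)/(-3)))) = -(42 + (-12 + 9*((½)*(-⅓)))) = -(42 + (-12 + 9*(-⅙))) = -(42 + (-12 - 3/2)) = -(42 - 27/2) = -1*57/2 = -57/2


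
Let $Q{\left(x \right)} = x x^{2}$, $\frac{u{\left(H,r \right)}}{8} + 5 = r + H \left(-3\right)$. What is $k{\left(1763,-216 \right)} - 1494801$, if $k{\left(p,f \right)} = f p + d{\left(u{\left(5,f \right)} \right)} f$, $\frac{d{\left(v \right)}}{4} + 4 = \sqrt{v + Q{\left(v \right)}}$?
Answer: $-1872153 - 3456 i \sqrt{420616310} \approx -1.8722 \cdot 10^{6} - 7.0879 \cdot 10^{7} i$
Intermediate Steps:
$u{\left(H,r \right)} = -40 - 24 H + 8 r$ ($u{\left(H,r \right)} = -40 + 8 \left(r + H \left(-3\right)\right) = -40 + 8 \left(r - 3 H\right) = -40 - \left(- 8 r + 24 H\right) = -40 - 24 H + 8 r$)
$Q{\left(x \right)} = x^{3}$
$d{\left(v \right)} = -16 + 4 \sqrt{v + v^{3}}$
$k{\left(p,f \right)} = f p + f \left(-16 + 4 \sqrt{-160 + \left(-160 + 8 f\right)^{3} + 8 f}\right)$ ($k{\left(p,f \right)} = f p + \left(-16 + 4 \sqrt{\left(-40 - 120 + 8 f\right) + \left(-40 - 120 + 8 f\right)^{3}}\right) f = f p + \left(-16 + 4 \sqrt{\left(-160 + 8 f\right) + \left(-160 + 8 f\right)^{3}}\right) f = f p + \left(-16 + 4 \sqrt{-160 + \left(-160 + 8 f\right)^{3} + 8 f}\right) f = f p + f \left(-16 + 4 \sqrt{-160 + \left(-160 + 8 f\right)^{3} + 8 f}\right)$)
$k{\left(1763,-216 \right)} - 1494801 = - 216 \left(-16 + 1763 + 8 \sqrt{-40 + 2 \left(-216\right) + 128 \left(-20 - 216\right)^{3}}\right) - 1494801 = - 216 \left(-16 + 1763 + 8 \sqrt{-40 - 432 + 128 \left(-236\right)^{3}}\right) - 1494801 = - 216 \left(-16 + 1763 + 8 \sqrt{-40 - 432 + 128 \left(-13144256\right)}\right) - 1494801 = - 216 \left(-16 + 1763 + 8 \sqrt{-40 - 432 - 1682464768}\right) - 1494801 = - 216 \left(-16 + 1763 + 8 \sqrt{-1682465240}\right) - 1494801 = - 216 \left(-16 + 1763 + 8 \cdot 2 i \sqrt{420616310}\right) - 1494801 = - 216 \left(-16 + 1763 + 16 i \sqrt{420616310}\right) - 1494801 = - 216 \left(1747 + 16 i \sqrt{420616310}\right) - 1494801 = \left(-377352 - 3456 i \sqrt{420616310}\right) - 1494801 = -1872153 - 3456 i \sqrt{420616310}$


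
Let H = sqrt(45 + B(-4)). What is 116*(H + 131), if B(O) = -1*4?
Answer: 15196 + 116*sqrt(41) ≈ 15939.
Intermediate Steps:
B(O) = -4
H = sqrt(41) (H = sqrt(45 - 4) = sqrt(41) ≈ 6.4031)
116*(H + 131) = 116*(sqrt(41) + 131) = 116*(131 + sqrt(41)) = 15196 + 116*sqrt(41)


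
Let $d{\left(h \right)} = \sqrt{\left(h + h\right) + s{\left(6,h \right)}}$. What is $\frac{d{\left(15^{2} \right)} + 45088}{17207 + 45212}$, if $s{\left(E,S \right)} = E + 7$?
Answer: $\frac{45088}{62419} + \frac{\sqrt{463}}{62419} \approx 0.72269$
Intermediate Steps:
$s{\left(E,S \right)} = 7 + E$
$d{\left(h \right)} = \sqrt{13 + 2 h}$ ($d{\left(h \right)} = \sqrt{\left(h + h\right) + \left(7 + 6\right)} = \sqrt{2 h + 13} = \sqrt{13 + 2 h}$)
$\frac{d{\left(15^{2} \right)} + 45088}{17207 + 45212} = \frac{\sqrt{13 + 2 \cdot 15^{2}} + 45088}{17207 + 45212} = \frac{\sqrt{13 + 2 \cdot 225} + 45088}{62419} = \left(\sqrt{13 + 450} + 45088\right) \frac{1}{62419} = \left(\sqrt{463} + 45088\right) \frac{1}{62419} = \left(45088 + \sqrt{463}\right) \frac{1}{62419} = \frac{45088}{62419} + \frac{\sqrt{463}}{62419}$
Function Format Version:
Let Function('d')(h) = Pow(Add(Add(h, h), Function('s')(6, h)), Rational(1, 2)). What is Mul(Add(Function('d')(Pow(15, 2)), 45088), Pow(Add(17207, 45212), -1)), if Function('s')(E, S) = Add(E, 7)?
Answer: Add(Rational(45088, 62419), Mul(Rational(1, 62419), Pow(463, Rational(1, 2)))) ≈ 0.72269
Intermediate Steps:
Function('s')(E, S) = Add(7, E)
Function('d')(h) = Pow(Add(13, Mul(2, h)), Rational(1, 2)) (Function('d')(h) = Pow(Add(Add(h, h), Add(7, 6)), Rational(1, 2)) = Pow(Add(Mul(2, h), 13), Rational(1, 2)) = Pow(Add(13, Mul(2, h)), Rational(1, 2)))
Mul(Add(Function('d')(Pow(15, 2)), 45088), Pow(Add(17207, 45212), -1)) = Mul(Add(Pow(Add(13, Mul(2, Pow(15, 2))), Rational(1, 2)), 45088), Pow(Add(17207, 45212), -1)) = Mul(Add(Pow(Add(13, Mul(2, 225)), Rational(1, 2)), 45088), Pow(62419, -1)) = Mul(Add(Pow(Add(13, 450), Rational(1, 2)), 45088), Rational(1, 62419)) = Mul(Add(Pow(463, Rational(1, 2)), 45088), Rational(1, 62419)) = Mul(Add(45088, Pow(463, Rational(1, 2))), Rational(1, 62419)) = Add(Rational(45088, 62419), Mul(Rational(1, 62419), Pow(463, Rational(1, 2))))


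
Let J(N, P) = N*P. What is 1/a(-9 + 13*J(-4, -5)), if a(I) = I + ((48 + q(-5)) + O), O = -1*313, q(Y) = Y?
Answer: -1/19 ≈ -0.052632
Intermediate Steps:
O = -313
a(I) = -270 + I (a(I) = I + ((48 - 5) - 313) = I + (43 - 313) = I - 270 = -270 + I)
1/a(-9 + 13*J(-4, -5)) = 1/(-270 + (-9 + 13*(-4*(-5)))) = 1/(-270 + (-9 + 13*20)) = 1/(-270 + (-9 + 260)) = 1/(-270 + 251) = 1/(-19) = -1/19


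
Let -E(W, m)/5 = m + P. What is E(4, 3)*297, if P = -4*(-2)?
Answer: -16335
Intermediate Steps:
P = 8
E(W, m) = -40 - 5*m (E(W, m) = -5*(m + 8) = -5*(8 + m) = -40 - 5*m)
E(4, 3)*297 = (-40 - 5*3)*297 = (-40 - 15)*297 = -55*297 = -16335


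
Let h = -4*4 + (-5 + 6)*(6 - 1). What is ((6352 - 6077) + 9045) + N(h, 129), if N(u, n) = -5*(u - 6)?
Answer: 9405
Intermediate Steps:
h = -11 (h = -16 + 1*5 = -16 + 5 = -11)
N(u, n) = 30 - 5*u (N(u, n) = -5*(-6 + u) = 30 - 5*u)
((6352 - 6077) + 9045) + N(h, 129) = ((6352 - 6077) + 9045) + (30 - 5*(-11)) = (275 + 9045) + (30 + 55) = 9320 + 85 = 9405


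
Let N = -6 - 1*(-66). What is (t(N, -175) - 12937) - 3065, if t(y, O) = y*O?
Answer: -26502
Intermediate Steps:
N = 60 (N = -6 + 66 = 60)
t(y, O) = O*y
(t(N, -175) - 12937) - 3065 = (-175*60 - 12937) - 3065 = (-10500 - 12937) - 3065 = -23437 - 3065 = -26502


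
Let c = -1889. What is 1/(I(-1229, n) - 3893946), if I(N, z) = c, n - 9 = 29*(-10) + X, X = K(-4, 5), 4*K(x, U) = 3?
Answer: -1/3895835 ≈ -2.5668e-7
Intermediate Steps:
K(x, U) = 3/4 (K(x, U) = (1/4)*3 = 3/4)
X = 3/4 ≈ 0.75000
n = -1121/4 (n = 9 + (29*(-10) + 3/4) = 9 + (-290 + 3/4) = 9 - 1157/4 = -1121/4 ≈ -280.25)
I(N, z) = -1889
1/(I(-1229, n) - 3893946) = 1/(-1889 - 3893946) = 1/(-3895835) = -1/3895835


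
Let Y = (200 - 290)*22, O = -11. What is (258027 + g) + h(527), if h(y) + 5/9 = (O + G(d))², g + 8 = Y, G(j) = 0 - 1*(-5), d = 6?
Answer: 2304670/9 ≈ 2.5607e+5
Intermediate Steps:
G(j) = 5 (G(j) = 0 + 5 = 5)
Y = -1980 (Y = -90*22 = -1980)
g = -1988 (g = -8 - 1980 = -1988)
h(y) = 319/9 (h(y) = -5/9 + (-11 + 5)² = -5/9 + (-6)² = -5/9 + 36 = 319/9)
(258027 + g) + h(527) = (258027 - 1988) + 319/9 = 256039 + 319/9 = 2304670/9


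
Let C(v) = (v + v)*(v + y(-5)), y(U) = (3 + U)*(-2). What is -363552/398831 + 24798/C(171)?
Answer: -1978062677/3978339225 ≈ -0.49721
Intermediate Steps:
y(U) = -6 - 2*U
C(v) = 2*v*(4 + v) (C(v) = (v + v)*(v + (-6 - 2*(-5))) = (2*v)*(v + (-6 + 10)) = (2*v)*(v + 4) = (2*v)*(4 + v) = 2*v*(4 + v))
-363552/398831 + 24798/C(171) = -363552/398831 + 24798/((2*171*(4 + 171))) = -363552*1/398831 + 24798/((2*171*175)) = -363552/398831 + 24798/59850 = -363552/398831 + 24798*(1/59850) = -363552/398831 + 4133/9975 = -1978062677/3978339225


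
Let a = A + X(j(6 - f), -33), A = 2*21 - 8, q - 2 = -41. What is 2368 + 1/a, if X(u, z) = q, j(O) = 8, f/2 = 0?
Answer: 11839/5 ≈ 2367.8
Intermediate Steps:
f = 0 (f = 2*0 = 0)
q = -39 (q = 2 - 41 = -39)
X(u, z) = -39
A = 34 (A = 42 - 8 = 34)
a = -5 (a = 34 - 39 = -5)
2368 + 1/a = 2368 + 1/(-5) = 2368 - 1/5 = 11839/5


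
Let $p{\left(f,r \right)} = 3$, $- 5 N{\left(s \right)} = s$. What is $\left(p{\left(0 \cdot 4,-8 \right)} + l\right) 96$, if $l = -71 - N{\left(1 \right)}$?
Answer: $- \frac{32544}{5} \approx -6508.8$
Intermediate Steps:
$N{\left(s \right)} = - \frac{s}{5}$
$l = - \frac{354}{5}$ ($l = -71 - \left(- \frac{1}{5}\right) 1 = -71 - - \frac{1}{5} = -71 + \frac{1}{5} = - \frac{354}{5} \approx -70.8$)
$\left(p{\left(0 \cdot 4,-8 \right)} + l\right) 96 = \left(3 - \frac{354}{5}\right) 96 = \left(- \frac{339}{5}\right) 96 = - \frac{32544}{5}$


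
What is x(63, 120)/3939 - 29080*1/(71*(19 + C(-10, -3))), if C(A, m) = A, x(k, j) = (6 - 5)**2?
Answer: -38181827/839007 ≈ -45.508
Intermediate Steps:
x(k, j) = 1 (x(k, j) = 1**2 = 1)
x(63, 120)/3939 - 29080*1/(71*(19 + C(-10, -3))) = 1/3939 - 29080*1/(71*(19 - 10)) = 1*(1/3939) - 29080/(71*9) = 1/3939 - 29080/639 = -38181827/839007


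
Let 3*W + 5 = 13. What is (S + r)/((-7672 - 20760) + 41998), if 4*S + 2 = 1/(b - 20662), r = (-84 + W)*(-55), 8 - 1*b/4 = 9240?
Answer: 3091085657/9375191280 ≈ 0.32971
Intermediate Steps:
W = 8/3 (W = -5/3 + (1/3)*13 = -5/3 + 13/3 = 8/3 ≈ 2.6667)
b = -36928 (b = 32 - 4*9240 = 32 - 36960 = -36928)
r = 13420/3 (r = (-84 + 8/3)*(-55) = -244/3*(-55) = 13420/3 ≈ 4473.3)
S = -115181/230360 (S = -1/2 + 1/(4*(-36928 - 20662)) = -1/2 + (1/4)/(-57590) = -1/2 + (1/4)*(-1/57590) = -1/2 - 1/230360 = -115181/230360 ≈ -0.50000)
(S + r)/((-7672 - 20760) + 41998) = (-115181/230360 + 13420/3)/((-7672 - 20760) + 41998) = 3091085657/(691080*(-28432 + 41998)) = (3091085657/691080)/13566 = (3091085657/691080)*(1/13566) = 3091085657/9375191280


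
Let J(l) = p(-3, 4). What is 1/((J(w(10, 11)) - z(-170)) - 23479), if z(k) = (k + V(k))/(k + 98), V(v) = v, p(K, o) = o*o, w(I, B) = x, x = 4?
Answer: -18/422419 ≈ -4.2612e-5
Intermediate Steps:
w(I, B) = 4
p(K, o) = o²
J(l) = 16 (J(l) = 4² = 16)
z(k) = 2*k/(98 + k) (z(k) = (k + k)/(k + 98) = (2*k)/(98 + k) = 2*k/(98 + k))
1/((J(w(10, 11)) - z(-170)) - 23479) = 1/((16 - 2*(-170)/(98 - 170)) - 23479) = 1/((16 - 2*(-170)/(-72)) - 23479) = 1/((16 - 2*(-170)*(-1)/72) - 23479) = 1/((16 - 1*85/18) - 23479) = 1/((16 - 85/18) - 23479) = 1/(203/18 - 23479) = 1/(-422419/18) = -18/422419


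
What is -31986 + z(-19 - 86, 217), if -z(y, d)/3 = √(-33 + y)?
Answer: -31986 - 3*I*√138 ≈ -31986.0 - 35.242*I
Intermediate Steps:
z(y, d) = -3*√(-33 + y)
-31986 + z(-19 - 86, 217) = -31986 - 3*√(-33 + (-19 - 86)) = -31986 - 3*√(-33 - 105) = -31986 - 3*I*√138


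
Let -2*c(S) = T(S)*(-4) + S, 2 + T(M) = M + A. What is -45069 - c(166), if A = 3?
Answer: -45320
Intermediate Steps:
T(M) = 1 + M (T(M) = -2 + (M + 3) = -2 + (3 + M) = 1 + M)
c(S) = 2 + 3*S/2 (c(S) = -((1 + S)*(-4) + S)/2 = -((-4 - 4*S) + S)/2 = -(-4 - 3*S)/2 = 2 + 3*S/2)
-45069 - c(166) = -45069 - (2 + (3/2)*166) = -45069 - (2 + 249) = -45069 - 1*251 = -45069 - 251 = -45320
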